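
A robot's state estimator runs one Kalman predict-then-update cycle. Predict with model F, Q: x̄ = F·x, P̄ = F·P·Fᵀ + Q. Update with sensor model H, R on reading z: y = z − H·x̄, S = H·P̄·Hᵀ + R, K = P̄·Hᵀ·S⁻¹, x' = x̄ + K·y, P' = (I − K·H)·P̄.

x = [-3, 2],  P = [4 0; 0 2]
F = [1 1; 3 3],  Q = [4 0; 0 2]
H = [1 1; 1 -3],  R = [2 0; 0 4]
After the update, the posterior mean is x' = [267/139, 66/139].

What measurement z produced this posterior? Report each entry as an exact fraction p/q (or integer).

z = [3, 1]

x̄ = F·x = [-1, -3]
P̄ = F·P·Fᵀ + Q = [10 18; 18 56]
S = H·P̄·Hᵀ + R = [104 -194; -194 410]
K = P̄·Hᵀ·S⁻¹ = [736/1251 214/1251; 310/1251 -311/1251]
x' − x̄ = [406/139, 483/139] = K·y
y = (KᵀK)⁻¹·Kᵀ·(x' − x̄) = [7, -7]
z = y + H·x̄ = [7, -7] + [-4, 8] = [3, 1]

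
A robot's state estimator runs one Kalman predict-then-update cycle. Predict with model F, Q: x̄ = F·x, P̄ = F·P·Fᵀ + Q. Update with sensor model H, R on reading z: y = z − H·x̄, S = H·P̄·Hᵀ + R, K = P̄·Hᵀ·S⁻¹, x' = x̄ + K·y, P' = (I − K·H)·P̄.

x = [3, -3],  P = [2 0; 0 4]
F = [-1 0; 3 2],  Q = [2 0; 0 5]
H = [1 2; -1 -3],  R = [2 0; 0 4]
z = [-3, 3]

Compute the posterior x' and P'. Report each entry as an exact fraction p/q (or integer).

x̄ = F·x = [-3, 3]
P̄ = F·P·Fᵀ + Q = [4 -6; -6 39]
y = z − H·x̄ = [-6, 9]
S = H·P̄·Hᵀ + R = [138 -208; -208 323]
K = P̄·Hᵀ·S⁻¹ = [164/655 134/655; 84/655 -171/655]
x' = x̄ + K·y = [-1743/655, -78/655]
P' = (I − K·H)·P̄ = [2056/655 -864/655; -864/655 516/655]

x' = [-1743/655, -78/655]
P' = [2056/655 -864/655; -864/655 516/655]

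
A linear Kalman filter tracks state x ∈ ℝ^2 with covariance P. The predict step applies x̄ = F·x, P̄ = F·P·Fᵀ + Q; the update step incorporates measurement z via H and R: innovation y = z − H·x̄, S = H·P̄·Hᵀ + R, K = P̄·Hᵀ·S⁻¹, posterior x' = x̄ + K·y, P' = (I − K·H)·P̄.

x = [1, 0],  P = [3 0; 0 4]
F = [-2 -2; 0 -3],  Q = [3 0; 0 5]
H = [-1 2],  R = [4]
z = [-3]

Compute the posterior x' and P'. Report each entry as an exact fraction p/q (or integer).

x' = [-291/103, -290/103]
P' = [2904/103 1486/103; 1486/103 859/103]

x̄ = F·x = [-2, 0]
P̄ = F·P·Fᵀ + Q = [31 24; 24 41]
y = z − H·x̄ = [-5]
S = H·P̄·Hᵀ + R = [103]
K = P̄·Hᵀ·S⁻¹ = [17/103; 58/103]
x' = x̄ + K·y = [-291/103, -290/103]
P' = (I − K·H)·P̄ = [2904/103 1486/103; 1486/103 859/103]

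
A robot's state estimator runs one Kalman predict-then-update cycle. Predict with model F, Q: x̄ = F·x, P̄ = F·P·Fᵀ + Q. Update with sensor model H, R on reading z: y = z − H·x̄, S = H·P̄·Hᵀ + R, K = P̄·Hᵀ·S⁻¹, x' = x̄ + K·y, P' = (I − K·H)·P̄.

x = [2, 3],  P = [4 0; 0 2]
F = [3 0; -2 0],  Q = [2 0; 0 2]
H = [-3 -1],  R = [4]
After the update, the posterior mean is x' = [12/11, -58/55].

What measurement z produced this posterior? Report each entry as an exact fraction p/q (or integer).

z = [-2]

x̄ = F·x = [6, -4]
P̄ = F·P·Fᵀ + Q = [38 -24; -24 18]
S = H·P̄·Hᵀ + R = [220]
K = P̄·Hᵀ·S⁻¹ = [-9/22; 27/110]
x' − x̄ = [-54/11, 162/55] = K·y
y = (KᵀK)⁻¹·Kᵀ·(x' − x̄) = [12]
z = y + H·x̄ = [12] + [-14] = [-2]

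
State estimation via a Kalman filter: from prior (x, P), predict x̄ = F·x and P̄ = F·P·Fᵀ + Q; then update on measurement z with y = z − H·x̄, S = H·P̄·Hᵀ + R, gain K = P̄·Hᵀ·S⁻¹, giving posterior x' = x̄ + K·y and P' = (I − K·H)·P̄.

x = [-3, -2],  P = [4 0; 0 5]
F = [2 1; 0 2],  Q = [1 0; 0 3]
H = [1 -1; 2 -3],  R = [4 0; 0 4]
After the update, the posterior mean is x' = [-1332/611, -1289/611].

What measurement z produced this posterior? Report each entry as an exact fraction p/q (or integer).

x̄ = F·x = [-8, -4]
P̄ = F·P·Fᵀ + Q = [22 10; 10 23]
S = H·P̄·Hᵀ + R = [29 63; 63 179]
K = P̄·Hᵀ·S⁻¹ = [633/611 -175/611; 380/611 -301/611]
x' − x̄ = [3556/611, 1155/611] = K·y
y = (KᵀK)⁻¹·Kᵀ·(x' − x̄) = [7, 5]
z = y + H·x̄ = [7, 5] + [-4, -4] = [3, 1]

z = [3, 1]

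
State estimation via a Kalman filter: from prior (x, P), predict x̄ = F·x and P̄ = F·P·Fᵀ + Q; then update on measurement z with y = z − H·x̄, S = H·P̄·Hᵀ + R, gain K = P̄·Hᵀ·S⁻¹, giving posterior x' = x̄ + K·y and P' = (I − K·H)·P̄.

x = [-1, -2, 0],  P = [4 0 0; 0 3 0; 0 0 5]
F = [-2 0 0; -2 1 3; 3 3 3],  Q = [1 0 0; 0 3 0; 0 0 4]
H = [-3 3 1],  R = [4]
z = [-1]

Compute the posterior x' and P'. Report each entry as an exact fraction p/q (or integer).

x' = [719/454, 1281/454, -1084/227]
P' = [14707/908 19469/908 -7197/454; 19469/908 27347/908 -11451/454; -7197/454 -11451/454 6655/227]

x̄ = F·x = [2, 0, -9]
P̄ = F·P·Fᵀ + Q = [17 16 -24; 16 67 30; -24 30 112]
y = z − H·x̄ = [14]
S = H·P̄·Hᵀ + R = [908]
K = P̄·Hᵀ·S⁻¹ = [-27/908; 183/908; 137/454]
x' = x̄ + K·y = [719/454, 1281/454, -1084/227]
P' = (I − K·H)·P̄ = [14707/908 19469/908 -7197/454; 19469/908 27347/908 -11451/454; -7197/454 -11451/454 6655/227]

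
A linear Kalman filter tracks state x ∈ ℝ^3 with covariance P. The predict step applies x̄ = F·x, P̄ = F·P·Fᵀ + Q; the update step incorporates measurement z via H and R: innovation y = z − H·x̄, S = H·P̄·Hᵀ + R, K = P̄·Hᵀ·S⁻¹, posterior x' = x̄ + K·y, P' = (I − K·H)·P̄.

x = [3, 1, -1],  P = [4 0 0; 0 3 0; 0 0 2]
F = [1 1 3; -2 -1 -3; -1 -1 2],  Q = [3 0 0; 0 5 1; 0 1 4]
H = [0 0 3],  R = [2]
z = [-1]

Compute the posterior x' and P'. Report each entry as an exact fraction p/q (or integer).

x̄ = F·x = [1, -4, -6]
P̄ = F·P·Fᵀ + Q = [28 -29 5; -29 42 0; 5 0 19]
y = z − H·x̄ = [17]
S = H·P̄·Hᵀ + R = [173]
K = P̄·Hᵀ·S⁻¹ = [15/173; 0; 57/173]
x' = x̄ + K·y = [428/173, -4, -69/173]
P' = (I − K·H)·P̄ = [4619/173 -29 10/173; -29 42 0; 10/173 0 38/173]

x' = [428/173, -4, -69/173]
P' = [4619/173 -29 10/173; -29 42 0; 10/173 0 38/173]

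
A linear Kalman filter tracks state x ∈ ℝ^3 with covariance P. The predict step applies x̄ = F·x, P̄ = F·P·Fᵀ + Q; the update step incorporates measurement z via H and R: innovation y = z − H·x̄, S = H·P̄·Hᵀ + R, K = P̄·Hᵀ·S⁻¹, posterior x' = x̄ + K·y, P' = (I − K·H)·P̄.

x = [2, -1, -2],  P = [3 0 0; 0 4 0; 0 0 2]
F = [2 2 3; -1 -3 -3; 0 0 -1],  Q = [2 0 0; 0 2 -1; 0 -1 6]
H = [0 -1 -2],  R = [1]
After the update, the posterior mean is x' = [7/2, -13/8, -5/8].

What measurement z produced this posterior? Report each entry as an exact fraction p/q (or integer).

x̄ = F·x = [-4, 7, 2]
P̄ = F·P·Fᵀ + Q = [48 -48 -6; -48 59 5; -6 5 8]
S = H·P̄·Hᵀ + R = [112]
K = P̄·Hᵀ·S⁻¹ = [15/28; -69/112; -3/16]
x' − x̄ = [15/2, -69/8, -21/8] = K·y
y = (KᵀK)⁻¹·Kᵀ·(x' − x̄) = [14]
z = y + H·x̄ = [14] + [-11] = [3]

z = [3]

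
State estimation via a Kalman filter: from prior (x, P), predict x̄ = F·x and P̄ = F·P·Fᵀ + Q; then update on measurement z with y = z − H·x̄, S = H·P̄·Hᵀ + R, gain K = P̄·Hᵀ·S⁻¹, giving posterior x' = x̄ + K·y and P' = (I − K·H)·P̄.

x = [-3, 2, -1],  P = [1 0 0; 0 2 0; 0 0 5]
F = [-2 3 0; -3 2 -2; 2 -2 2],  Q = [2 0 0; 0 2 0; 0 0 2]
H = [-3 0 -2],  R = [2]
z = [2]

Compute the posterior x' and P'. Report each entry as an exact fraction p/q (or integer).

x' = [692/81, 1313/81, -1112/81]
P' = [1144/81 1738/81 -1696/81; 1738/81 3061/81 -2614/81; -1696/81 -2614/81 2554/81]

x̄ = F·x = [12, 15, -12]
P̄ = F·P·Fᵀ + Q = [24 18 -16; 18 39 -34; -16 -34 34]
y = z − H·x̄ = [14]
S = H·P̄·Hᵀ + R = [162]
K = P̄·Hᵀ·S⁻¹ = [-20/81; 7/81; -10/81]
x' = x̄ + K·y = [692/81, 1313/81, -1112/81]
P' = (I − K·H)·P̄ = [1144/81 1738/81 -1696/81; 1738/81 3061/81 -2614/81; -1696/81 -2614/81 2554/81]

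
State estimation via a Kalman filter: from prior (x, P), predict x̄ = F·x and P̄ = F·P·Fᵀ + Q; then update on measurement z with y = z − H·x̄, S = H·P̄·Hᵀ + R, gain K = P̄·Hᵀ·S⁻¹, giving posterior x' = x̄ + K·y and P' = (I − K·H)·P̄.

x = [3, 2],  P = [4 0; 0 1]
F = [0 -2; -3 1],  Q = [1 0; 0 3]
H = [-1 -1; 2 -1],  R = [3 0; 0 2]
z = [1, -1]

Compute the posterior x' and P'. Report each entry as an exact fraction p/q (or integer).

x̄ = F·x = [-4, -7]
P̄ = F·P·Fᵀ + Q = [5 -2; -2 40]
y = z − H·x̄ = [-10, 0]
S = H·P̄·Hᵀ + R = [44 32; 32 70]
K = P̄·Hᵀ·S⁻¹ = [-297/1028 78/257; -313/514 -90/257]
x' = x̄ + K·y = [-571/514, -234/257]
P' = (I − K·H)·P̄ = [505/1028 193/514; 193/514 373/257]

x' = [-571/514, -234/257]
P' = [505/1028 193/514; 193/514 373/257]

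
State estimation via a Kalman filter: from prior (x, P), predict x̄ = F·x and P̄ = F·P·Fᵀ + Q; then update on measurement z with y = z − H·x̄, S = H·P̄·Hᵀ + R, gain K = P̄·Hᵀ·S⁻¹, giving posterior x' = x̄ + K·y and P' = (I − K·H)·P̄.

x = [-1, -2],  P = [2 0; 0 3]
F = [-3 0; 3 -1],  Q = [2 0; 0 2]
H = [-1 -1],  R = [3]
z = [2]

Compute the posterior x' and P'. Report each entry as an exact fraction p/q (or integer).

x̄ = F·x = [3, -1]
P̄ = F·P·Fᵀ + Q = [20 -18; -18 23]
y = z − H·x̄ = [4]
S = H·P̄·Hᵀ + R = [10]
K = P̄·Hᵀ·S⁻¹ = [-1/5; -1/2]
x' = x̄ + K·y = [11/5, -3]
P' = (I − K·H)·P̄ = [98/5 -19; -19 41/2]

x' = [11/5, -3]
P' = [98/5 -19; -19 41/2]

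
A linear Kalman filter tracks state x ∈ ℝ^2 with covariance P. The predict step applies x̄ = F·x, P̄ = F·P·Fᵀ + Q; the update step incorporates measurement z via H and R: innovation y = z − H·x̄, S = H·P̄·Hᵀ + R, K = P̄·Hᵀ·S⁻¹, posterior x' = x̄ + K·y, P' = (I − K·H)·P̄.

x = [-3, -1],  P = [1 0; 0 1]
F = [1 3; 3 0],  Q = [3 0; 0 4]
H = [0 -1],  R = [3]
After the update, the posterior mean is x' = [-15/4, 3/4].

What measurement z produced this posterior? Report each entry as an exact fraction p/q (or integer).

z = [-3]

x̄ = F·x = [-6, -9]
P̄ = F·P·Fᵀ + Q = [13 3; 3 13]
S = H·P̄·Hᵀ + R = [16]
K = P̄·Hᵀ·S⁻¹ = [-3/16; -13/16]
x' − x̄ = [9/4, 39/4] = K·y
y = (KᵀK)⁻¹·Kᵀ·(x' − x̄) = [-12]
z = y + H·x̄ = [-12] + [9] = [-3]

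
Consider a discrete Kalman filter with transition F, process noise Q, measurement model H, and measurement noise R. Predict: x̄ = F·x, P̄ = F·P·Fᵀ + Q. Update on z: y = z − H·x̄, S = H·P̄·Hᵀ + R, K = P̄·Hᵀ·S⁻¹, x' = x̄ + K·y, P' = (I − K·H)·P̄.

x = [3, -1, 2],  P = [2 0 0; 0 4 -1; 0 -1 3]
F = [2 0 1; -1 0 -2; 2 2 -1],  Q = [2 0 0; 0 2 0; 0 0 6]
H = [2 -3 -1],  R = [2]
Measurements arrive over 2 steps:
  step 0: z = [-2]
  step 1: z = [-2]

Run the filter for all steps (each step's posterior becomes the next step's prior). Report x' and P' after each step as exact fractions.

step 0: x̄ = F·x = [8, -7, 2]
step 0: P̄ = F·P·Fᵀ + Q = [13 -10 3; -10 16 6; 3 6 37]
step 0: y = z − H·x̄ = [-37]
step 0: S = H·P̄·Hᵀ + R = [379]
step 0: K = P̄·Hᵀ·S⁻¹ = [53/379; -74/379; -49/379]
step 0: x' = x̄ + K·y = [1071/379, 85/379, 2571/379]
step 0: P' = (I − K·H)·P̄ = [2118/379 132/379 3734/379; 132/379 588/379 -1352/379; 3734/379 -1352/379 11622/379]
step 1: x̄ = F·x = [4713/379, -6213/379, -259/379]
step 1: P̄ = F·P·Fᵀ + Q = [35788/379 -46150/379 -5326/379; -46150/379 64300/379 12950/379; -5326/379 12950/379 16248/379]
step 1: y = z − H·x̄ = [-29082/379]
step 1: S = H·P̄·Hᵀ + R = [1391662/379]
step 1: K = P̄·Hᵀ·S⁻¹ = [107676/695831; -149075/695831; -32875/695831]
step 1: x' = x̄ + K·y = [390549/695831, 32193/695831, 2047099/695831]
step 1: P' = (I − K·H)·P̄ = [4522844/695831 -23750/695831 8901586/695831; -23750/695831 778950/695831 -2086200/695831; 8901586/695831 -2086200/695831 24127522/695831]

step 0: x' = [1071/379, 85/379, 2571/379], P' = [2118/379 132/379 3734/379; 132/379 588/379 -1352/379; 3734/379 -1352/379 11622/379]
step 1: x' = [390549/695831, 32193/695831, 2047099/695831], P' = [4522844/695831 -23750/695831 8901586/695831; -23750/695831 778950/695831 -2086200/695831; 8901586/695831 -2086200/695831 24127522/695831]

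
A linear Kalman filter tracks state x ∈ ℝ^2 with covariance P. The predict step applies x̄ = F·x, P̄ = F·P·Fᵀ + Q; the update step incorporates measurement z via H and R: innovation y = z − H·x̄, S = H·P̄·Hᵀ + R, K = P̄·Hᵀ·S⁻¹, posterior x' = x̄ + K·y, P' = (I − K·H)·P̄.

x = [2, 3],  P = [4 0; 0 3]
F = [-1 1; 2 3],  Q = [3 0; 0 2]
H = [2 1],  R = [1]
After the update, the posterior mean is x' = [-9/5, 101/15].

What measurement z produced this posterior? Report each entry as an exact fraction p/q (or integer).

z = [3]

x̄ = F·x = [1, 13]
P̄ = F·P·Fᵀ + Q = [10 1; 1 45]
S = H·P̄·Hᵀ + R = [90]
K = P̄·Hᵀ·S⁻¹ = [7/30; 47/90]
x' − x̄ = [-14/5, -94/15] = K·y
y = (KᵀK)⁻¹·Kᵀ·(x' − x̄) = [-12]
z = y + H·x̄ = [-12] + [15] = [3]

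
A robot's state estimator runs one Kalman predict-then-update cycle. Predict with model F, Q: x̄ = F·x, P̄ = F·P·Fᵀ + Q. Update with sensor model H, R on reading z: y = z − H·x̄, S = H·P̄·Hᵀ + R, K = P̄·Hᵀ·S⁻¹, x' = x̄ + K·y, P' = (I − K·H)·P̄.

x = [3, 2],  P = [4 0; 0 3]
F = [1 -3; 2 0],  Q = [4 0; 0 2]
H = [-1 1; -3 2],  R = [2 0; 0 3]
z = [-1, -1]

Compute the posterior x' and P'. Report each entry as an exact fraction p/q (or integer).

x̄ = F·x = [-3, 6]
P̄ = F·P·Fᵀ + Q = [35 8; 8 18]
y = z − H·x̄ = [-10, -22]
S = H·P̄·Hᵀ + R = [39 101; 101 294]
K = P̄·Hᵀ·S⁻¹ = [1051/1265 -744/1265; 1728/1265 -542/1265]
x' = x̄ + K·y = [2063/1265, 2234/1265]
P' = (I − K·H)·P̄ = [6436/1265 8538/1265; 8538/1265 11994/1265]

x' = [2063/1265, 2234/1265]
P' = [6436/1265 8538/1265; 8538/1265 11994/1265]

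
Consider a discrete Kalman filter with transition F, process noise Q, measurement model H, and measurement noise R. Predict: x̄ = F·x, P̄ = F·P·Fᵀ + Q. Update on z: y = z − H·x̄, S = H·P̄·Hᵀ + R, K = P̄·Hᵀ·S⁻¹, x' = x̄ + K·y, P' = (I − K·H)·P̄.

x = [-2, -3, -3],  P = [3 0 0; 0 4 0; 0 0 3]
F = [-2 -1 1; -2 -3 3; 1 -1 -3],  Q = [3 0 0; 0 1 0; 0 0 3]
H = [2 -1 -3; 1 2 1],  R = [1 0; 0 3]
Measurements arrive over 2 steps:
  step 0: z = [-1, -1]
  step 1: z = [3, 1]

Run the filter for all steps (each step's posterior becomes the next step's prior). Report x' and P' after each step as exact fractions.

step 0: x̄ = F·x = [4, 4, 10]
step 0: P̄ = F·P·Fᵀ + Q = [22 33 -11; 33 76 -21; -11 -21 37]
step 0: y = z − H·x̄ = [25, -23]
step 0: S = H·P̄·Hᵀ + R = [372 38; 38 392]
step 0: K = P̄·Hᵀ·S⁻¹ = [7161/72190 6743/36095; 3636/36095 29497/72190; -10824/36095 -424/36095]
step 0: x' = x̄ + K·y = [157607/72190, -207871/72190, 100102/36095]
step 0: P' = (I − K·H)·P̄ = [117337/36095 -208967/72190 111859/36095; -208967/72190 131758/36095 -114787/36095; 111859/36095 -114787/36095 116443/36095]
step 1: x̄ = F·x = [92861/72190, 909011/72190, -117567/36095]
step 1: P̄ = F·P·Fᵀ + Q = [190038/36095 171933/36095 -6579/72190; 171933/36095 2209308/36095 -929789/72190; -6579/72190 -929789/72190 254458/36095]
step 1: y = z − H·x̄ = [234457/72190, -1603559/72190]
step 1: S = H·P̄·Hᵀ + R = [1858052/36095 -1028564/36095; -1028564/36095 8211588/36095]
step 1: K = P̄·Hᵀ·S⁻¹ = [4044867/24587224 1047711/12293612; 1308439/49174448 24870049/49174448; -22184647/98348896 -10906527/98348896]
step 1: x' = x̄ + K·y = [-3562577/49174448, 17752791/12293612, -150121285/98348896]
step 1: P' = (I − K·H)·P̄ = [148431531/49174448 -139270065/49174448 142681131/49174448; -139270065/49174448 184297841/49174448 -77357735/24587224; 142681131/49174448 -77357735/24587224 300780037/98348896]

step 0: x' = [157607/72190, -207871/72190, 100102/36095], P' = [117337/36095 -208967/72190 111859/36095; -208967/72190 131758/36095 -114787/36095; 111859/36095 -114787/36095 116443/36095]
step 1: x' = [-3562577/49174448, 17752791/12293612, -150121285/98348896], P' = [148431531/49174448 -139270065/49174448 142681131/49174448; -139270065/49174448 184297841/49174448 -77357735/24587224; 142681131/49174448 -77357735/24587224 300780037/98348896]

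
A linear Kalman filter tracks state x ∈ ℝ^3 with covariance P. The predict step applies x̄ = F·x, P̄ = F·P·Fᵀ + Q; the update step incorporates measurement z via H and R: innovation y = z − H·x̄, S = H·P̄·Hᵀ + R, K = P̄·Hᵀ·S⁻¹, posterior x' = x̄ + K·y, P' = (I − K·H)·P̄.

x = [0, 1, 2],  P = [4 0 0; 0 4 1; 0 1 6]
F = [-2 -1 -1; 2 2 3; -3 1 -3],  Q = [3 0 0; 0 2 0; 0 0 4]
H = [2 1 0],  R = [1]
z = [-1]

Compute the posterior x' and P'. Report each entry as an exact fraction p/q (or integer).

x̄ = F·x = [-3, 8, -5]
P̄ = F·P·Fᵀ + Q = [31 -47 40; -47 100 -73; 40 -73 92]
y = z − H·x̄ = [-3]
S = H·P̄·Hᵀ + R = [37]
K = P̄·Hᵀ·S⁻¹ = [15/37; 6/37; 7/37]
x' = x̄ + K·y = [-156/37, 278/37, -206/37]
P' = (I − K·H)·P̄ = [922/37 -1829/37 1375/37; -1829/37 3664/37 -2743/37; 1375/37 -2743/37 3355/37]

x' = [-156/37, 278/37, -206/37]
P' = [922/37 -1829/37 1375/37; -1829/37 3664/37 -2743/37; 1375/37 -2743/37 3355/37]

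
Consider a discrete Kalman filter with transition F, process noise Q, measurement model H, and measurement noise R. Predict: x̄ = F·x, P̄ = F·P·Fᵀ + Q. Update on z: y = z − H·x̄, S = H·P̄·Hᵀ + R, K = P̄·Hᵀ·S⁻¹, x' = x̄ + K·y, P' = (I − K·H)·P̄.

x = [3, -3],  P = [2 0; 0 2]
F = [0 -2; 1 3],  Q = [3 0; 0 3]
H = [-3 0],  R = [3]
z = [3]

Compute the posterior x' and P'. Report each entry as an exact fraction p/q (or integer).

x' = [-27/34, 24/17]
P' = [11/34 -6/17; -6/17 175/17]

x̄ = F·x = [6, -6]
P̄ = F·P·Fᵀ + Q = [11 -12; -12 23]
y = z − H·x̄ = [21]
S = H·P̄·Hᵀ + R = [102]
K = P̄·Hᵀ·S⁻¹ = [-11/34; 6/17]
x' = x̄ + K·y = [-27/34, 24/17]
P' = (I − K·H)·P̄ = [11/34 -6/17; -6/17 175/17]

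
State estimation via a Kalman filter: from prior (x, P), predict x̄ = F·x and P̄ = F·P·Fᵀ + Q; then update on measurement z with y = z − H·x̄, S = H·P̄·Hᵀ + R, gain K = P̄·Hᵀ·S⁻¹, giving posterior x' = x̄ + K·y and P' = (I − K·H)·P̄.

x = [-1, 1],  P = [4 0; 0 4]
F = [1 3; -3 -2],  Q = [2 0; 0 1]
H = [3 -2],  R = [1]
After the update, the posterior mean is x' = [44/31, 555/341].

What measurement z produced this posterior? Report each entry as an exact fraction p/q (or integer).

x̄ = F·x = [2, 1]
P̄ = F·P·Fᵀ + Q = [42 -36; -36 53]
S = H·P̄·Hᵀ + R = [1023]
K = P̄·Hᵀ·S⁻¹ = [6/31; -214/1023]
x' − x̄ = [-18/31, 214/341] = K·y
y = (KᵀK)⁻¹·Kᵀ·(x' − x̄) = [-3]
z = y + H·x̄ = [-3] + [4] = [1]

z = [1]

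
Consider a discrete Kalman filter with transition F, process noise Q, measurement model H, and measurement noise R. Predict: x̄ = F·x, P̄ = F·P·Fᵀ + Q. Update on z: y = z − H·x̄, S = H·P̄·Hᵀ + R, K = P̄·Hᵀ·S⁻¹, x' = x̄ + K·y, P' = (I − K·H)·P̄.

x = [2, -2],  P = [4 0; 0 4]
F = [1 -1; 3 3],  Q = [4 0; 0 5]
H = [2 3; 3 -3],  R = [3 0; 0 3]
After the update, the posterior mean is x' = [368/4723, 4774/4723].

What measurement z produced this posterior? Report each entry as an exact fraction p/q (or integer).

z = [3, -3]

x̄ = F·x = [4, 0]
P̄ = F·P·Fᵀ + Q = [12 0; 0 77]
S = H·P̄·Hᵀ + R = [744 -621; -621 804]
K = P̄·Hᵀ·S⁻¹ = [4628/23615 4632/23615; 4697/23615 -3157/23615]
x' − x̄ = [-18524/4723, 4774/4723] = K·y
y = (KᵀK)⁻¹·Kᵀ·(x' − x̄) = [-5, -15]
z = y + H·x̄ = [-5, -15] + [8, 12] = [3, -3]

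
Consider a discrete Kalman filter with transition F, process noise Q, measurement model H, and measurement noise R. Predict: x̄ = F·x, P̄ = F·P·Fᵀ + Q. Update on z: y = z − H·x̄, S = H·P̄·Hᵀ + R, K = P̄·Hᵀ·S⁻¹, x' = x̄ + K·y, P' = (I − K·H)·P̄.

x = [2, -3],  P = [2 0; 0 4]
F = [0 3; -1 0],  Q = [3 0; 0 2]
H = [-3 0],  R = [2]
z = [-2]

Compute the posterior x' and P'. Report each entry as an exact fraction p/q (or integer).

x' = [216/353, -2]
P' = [78/353 0; 0 4]

x̄ = F·x = [-9, -2]
P̄ = F·P·Fᵀ + Q = [39 0; 0 4]
y = z − H·x̄ = [-29]
S = H·P̄·Hᵀ + R = [353]
K = P̄·Hᵀ·S⁻¹ = [-117/353; 0]
x' = x̄ + K·y = [216/353, -2]
P' = (I − K·H)·P̄ = [78/353 0; 0 4]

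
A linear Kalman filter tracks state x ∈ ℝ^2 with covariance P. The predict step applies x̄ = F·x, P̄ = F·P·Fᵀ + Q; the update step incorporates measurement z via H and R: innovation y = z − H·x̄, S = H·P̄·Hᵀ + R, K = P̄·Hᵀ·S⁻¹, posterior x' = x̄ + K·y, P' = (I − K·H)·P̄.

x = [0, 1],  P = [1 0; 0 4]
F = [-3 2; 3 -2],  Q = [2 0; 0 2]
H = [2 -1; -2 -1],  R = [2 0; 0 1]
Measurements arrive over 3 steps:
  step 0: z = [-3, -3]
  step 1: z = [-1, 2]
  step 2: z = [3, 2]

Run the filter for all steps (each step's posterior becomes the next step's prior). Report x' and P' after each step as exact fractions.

step 0: x̄ = F·x = [2, -2]
step 0: P̄ = F·P·Fᵀ + Q = [27 -25; -25 27]
step 0: y = z − H·x̄ = [-9, -1]
step 0: S = H·P̄·Hᵀ + R = [237 -81; -81 36]
step 0: K = P̄·Hᵀ·S⁻¹ = [55/219 -158/657; -101/219 -262/657]
step 0: x' = x̄ + K·y = [-13/657, 1675/657]
step 0: P' = (I − K·H)·P̄ = [122/657 -86/657; -86/657 434/657]
step 1: x̄ = F·x = [3389/657, -3389/657]
step 1: P̄ = F·P·Fᵀ + Q = [5180/657 -3866/657; -3866/657 5180/657]
step 1: y = z − H·x̄ = [-3608/219, 4703/657]
step 1: S = H·P̄·Hᵀ + R = [4742/73 -5180/219; -5180/219 11093/657]
step 1: K = P̄·Hᵀ·S⁻¹ = [43297/176511 -14226/58837; -78824/176511 -23272/58837]
step 1: x' = x̄ + K·y = [-108319/176511, -111643/176511]
step 1: P' = (I − K·H)·P̄ = [32318/176511 -21958/176511; -21958/176511 113732/176511]
step 2: x̄ = F·x = [101671/176511, -101671/176511]
step 2: P̄ = F·P·Fᵀ + Q = [1362308/176511 -1009286/176511; -1009286/176511 1362308/176511]
step 2: y = z − H·x̄ = [74840/58837, 454693/176511]
step 2: S = H·P̄·Hᵀ + R = [3733902/58837 -1362308/58837; -1362308/58837 2950907/176511]
step 2: K = P̄·Hᵀ·S⁻¹ = [11353327/46320753 -3733902/15440251; -20663192/46320753 -6105496/15440251]
step 2: x' = x̄ + K·y = [4088865/15440251, -33382539/15440251]
step 2: P' = (I − K·H)·P̄ = [8477090/46320753 -5752474/46320753; -5752474/46320753 29821436/46320753]

step 0: x' = [-13/657, 1675/657], P' = [122/657 -86/657; -86/657 434/657]
step 1: x' = [-108319/176511, -111643/176511], P' = [32318/176511 -21958/176511; -21958/176511 113732/176511]
step 2: x' = [4088865/15440251, -33382539/15440251], P' = [8477090/46320753 -5752474/46320753; -5752474/46320753 29821436/46320753]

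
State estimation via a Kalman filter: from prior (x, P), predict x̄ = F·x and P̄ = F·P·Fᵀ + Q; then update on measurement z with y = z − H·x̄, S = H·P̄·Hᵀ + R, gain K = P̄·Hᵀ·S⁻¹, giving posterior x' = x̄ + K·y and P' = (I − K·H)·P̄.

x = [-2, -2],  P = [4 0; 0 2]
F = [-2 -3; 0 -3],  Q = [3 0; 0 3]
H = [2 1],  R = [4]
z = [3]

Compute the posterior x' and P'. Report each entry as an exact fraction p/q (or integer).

x' = [334/245, 159/245]
P' = [601/245 -834/245; -834/245 1896/245]

x̄ = F·x = [10, 6]
P̄ = F·P·Fᵀ + Q = [37 18; 18 21]
y = z − H·x̄ = [-23]
S = H·P̄·Hᵀ + R = [245]
K = P̄·Hᵀ·S⁻¹ = [92/245; 57/245]
x' = x̄ + K·y = [334/245, 159/245]
P' = (I − K·H)·P̄ = [601/245 -834/245; -834/245 1896/245]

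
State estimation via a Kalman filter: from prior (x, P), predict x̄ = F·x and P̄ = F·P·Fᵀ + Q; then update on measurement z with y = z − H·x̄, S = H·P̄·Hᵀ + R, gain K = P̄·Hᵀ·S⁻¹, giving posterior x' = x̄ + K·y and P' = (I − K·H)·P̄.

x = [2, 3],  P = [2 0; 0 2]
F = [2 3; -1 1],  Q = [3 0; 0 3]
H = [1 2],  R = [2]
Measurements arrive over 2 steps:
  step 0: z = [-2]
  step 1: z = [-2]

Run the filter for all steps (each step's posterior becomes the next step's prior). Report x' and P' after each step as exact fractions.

step 0: x̄ = F·x = [13, 1]
step 0: P̄ = F·P·Fᵀ + Q = [29 2; 2 7]
step 0: y = z − H·x̄ = [-17]
step 0: S = H·P̄·Hᵀ + R = [67]
step 0: K = P̄·Hᵀ·S⁻¹ = [33/67; 16/67]
step 0: x' = x̄ + K·y = [310/67, -205/67]
step 0: P' = (I − K·H)·P̄ = [854/67 -394/67; -394/67 213/67]
step 1: x̄ = F·x = [5/67, -515/67]
step 1: P̄ = F·P·Fᵀ + Q = [806/67 -675/67; -675/67 2056/67]
step 1: y = z − H·x̄ = [891/67]
step 1: S = H·P̄·Hᵀ + R = [6464/67]
step 1: K = P̄·Hᵀ·S⁻¹ = [-17/202; 3437/6464]
step 1: x' = x̄ + K·y = [-211/202, -3979/6464]
step 1: P' = (I − K·H)·P̄ = [1146/101 -1163/202; -1163/202 22045/6464]

step 0: x' = [310/67, -205/67], P' = [854/67 -394/67; -394/67 213/67]
step 1: x' = [-211/202, -3979/6464], P' = [1146/101 -1163/202; -1163/202 22045/6464]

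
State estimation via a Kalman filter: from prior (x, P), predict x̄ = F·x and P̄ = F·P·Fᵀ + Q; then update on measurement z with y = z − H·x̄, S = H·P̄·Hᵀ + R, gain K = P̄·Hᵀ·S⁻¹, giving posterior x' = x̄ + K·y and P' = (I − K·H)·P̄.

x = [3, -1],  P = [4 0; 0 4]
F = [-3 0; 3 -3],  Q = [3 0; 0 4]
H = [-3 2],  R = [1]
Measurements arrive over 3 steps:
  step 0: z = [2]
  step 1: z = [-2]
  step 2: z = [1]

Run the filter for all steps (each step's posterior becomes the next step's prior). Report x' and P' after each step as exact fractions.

step 0: x' = [-531/1088, 79/272], P' = [6711/1088 2493/272; 2493/272 943/68]
step 1: x' = [-97263/61211, -207874/61211], P' = [1823043/306055 2668419/306055; 2668419/306055 3979652/306055]
step 2: x' = [248936157/86603147, 416023529/86603147], P' = [487356720/86603147 712655136/86603147; 712655136/86603147 1062987061/86603147]

step 0: x̄ = F·x = [-9, 12]
step 0: P̄ = F·P·Fᵀ + Q = [39 -36; -36 76]
step 0: y = z − H·x̄ = [-49]
step 0: S = H·P̄·Hᵀ + R = [1088]
step 0: K = P̄·Hᵀ·S⁻¹ = [-189/1088; 65/272]
step 0: x' = x̄ + K·y = [-531/1088, 79/272]
step 0: P' = (I − K·H)·P̄ = [6711/1088 2493/272; 2493/272 943/68]
step 1: x̄ = F·x = [1593/1088, -2541/1088]
step 1: P̄ = F·P·Fᵀ + Q = [63663/1088 29349/1088; 29349/1088 21047/1088]
step 1: y = z − H·x̄ = [7685/1088]
step 1: S = H·P̄·Hᵀ + R = [306055/1088]
step 1: K = P̄·Hᵀ·S⁻¹ = [-132291/306055; -45953/306055]
step 1: x' = x̄ + K·y = [-97263/61211, -207874/61211]
step 1: P' = (I − K·H)·P̄ = [1823043/306055 2668419/306055; 2668419/306055 3979652/306055]
step 2: x̄ = F·x = [291789/61211, 331833/61211]
step 2: P̄ = F·P·Fᵀ + Q = [17325552/306055 7608384/306055; 7608384/306055 5416933/306055]
step 2: y = z − H·x̄ = [272912/61211]
step 2: S = H·P̄·Hᵀ + R = [86603147/306055]
step 2: K = P̄·Hᵀ·S⁻¹ = [-36759888/86603147; -11991286/86603147]
step 2: x' = x̄ + K·y = [248936157/86603147, 416023529/86603147]
step 2: P' = (I − K·H)·P̄ = [487356720/86603147 712655136/86603147; 712655136/86603147 1062987061/86603147]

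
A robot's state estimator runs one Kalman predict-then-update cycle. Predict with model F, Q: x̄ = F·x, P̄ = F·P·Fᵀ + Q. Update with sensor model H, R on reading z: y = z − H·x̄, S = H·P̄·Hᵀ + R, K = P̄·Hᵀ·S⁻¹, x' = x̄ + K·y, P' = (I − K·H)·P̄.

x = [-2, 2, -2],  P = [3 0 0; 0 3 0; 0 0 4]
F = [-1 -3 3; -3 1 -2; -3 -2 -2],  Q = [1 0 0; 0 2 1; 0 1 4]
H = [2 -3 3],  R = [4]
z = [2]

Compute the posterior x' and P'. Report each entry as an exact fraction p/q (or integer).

x' = [-6/35, 1476/175, 1602/175]
P' = [496/35 -846/175 -2442/175; -846/175 35916/875 38632/875; -2442/175 38632/875 46864/875]

x̄ = F·x = [-10, 12, 6]
P̄ = F·P·Fᵀ + Q = [67 -24 3; -24 48 38; 3 38 59]
y = z − H·x̄ = [40]
S = H·P̄·Hᵀ + R = [875]
K = P̄·Hᵀ·S⁻¹ = [43/175; -78/875; 69/875]
x' = x̄ + K·y = [-6/35, 1476/175, 1602/175]
P' = (I − K·H)·P̄ = [496/35 -846/175 -2442/175; -846/175 35916/875 38632/875; -2442/175 38632/875 46864/875]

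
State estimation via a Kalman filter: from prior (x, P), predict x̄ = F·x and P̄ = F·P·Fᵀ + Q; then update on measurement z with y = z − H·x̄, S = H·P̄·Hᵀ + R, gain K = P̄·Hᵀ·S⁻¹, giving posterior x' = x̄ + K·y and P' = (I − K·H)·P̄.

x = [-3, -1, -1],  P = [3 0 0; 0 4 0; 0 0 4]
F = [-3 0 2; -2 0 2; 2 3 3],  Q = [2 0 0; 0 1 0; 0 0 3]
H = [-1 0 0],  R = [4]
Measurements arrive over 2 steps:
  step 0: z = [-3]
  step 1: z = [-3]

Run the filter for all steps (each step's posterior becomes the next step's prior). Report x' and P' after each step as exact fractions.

step 0: x' = [163/49, 60/49, -612/49], P' = [180/49 136/49 24/49; 136/49 265/49 384/49; 24/49 384/49 4227/49]
step 1: x' = [8027/3089, 14570/3089, 75850/3089], P' = [36676/9267 11832/3089 16828/3089; 11832/3089 30869/3089 120438/3089; 16828/3089 120438/3089 992841/3089]

step 0: x̄ = F·x = [7, 4, -12]
step 0: P̄ = F·P·Fᵀ + Q = [45 34 6; 34 29 12; 6 12 87]
step 0: y = z − H·x̄ = [4]
step 0: S = H·P̄·Hᵀ + R = [49]
step 0: K = P̄·Hᵀ·S⁻¹ = [-45/49; -34/49; -6/49]
step 0: x' = x̄ + K·y = [163/49, 60/49, -612/49]
step 0: P' = (I − K·H)·P̄ = [180/49 136/49 24/49; 136/49 265/49 384/49; 24/49 384/49 4227/49]
step 1: x̄ = F·x = [-1713/49, -1550/49, -190/7]
step 1: P̄ = F·P·Fᵀ + Q = [18338/49 17748/49 3606/7; 17748/49 17485/49 3726/7; 3606/7 3726/7 1023]
step 1: y = z − H·x̄ = [-1860/49]
step 1: S = H·P̄·Hᵀ + R = [18534/49]
step 1: K = P̄·Hᵀ·S⁻¹ = [-9169/9267; -2958/3089; -4207/3089]
step 1: x' = x̄ + K·y = [8027/3089, 14570/3089, 75850/3089]
step 1: P' = (I − K·H)·P̄ = [36676/9267 11832/3089 16828/3089; 11832/3089 30869/3089 120438/3089; 16828/3089 120438/3089 992841/3089]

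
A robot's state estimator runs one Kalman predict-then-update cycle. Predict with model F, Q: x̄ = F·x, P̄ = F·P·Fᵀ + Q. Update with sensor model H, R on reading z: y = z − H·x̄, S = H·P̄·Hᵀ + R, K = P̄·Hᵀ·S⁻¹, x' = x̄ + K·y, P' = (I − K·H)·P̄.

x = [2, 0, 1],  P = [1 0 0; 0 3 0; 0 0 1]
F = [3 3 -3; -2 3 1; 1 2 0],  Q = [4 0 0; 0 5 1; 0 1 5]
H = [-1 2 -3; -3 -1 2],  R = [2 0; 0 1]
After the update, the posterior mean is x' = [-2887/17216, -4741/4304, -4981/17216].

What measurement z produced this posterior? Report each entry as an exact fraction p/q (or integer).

x̄ = F·x = [3, -3, 2]
P̄ = F·P·Fᵀ + Q = [49 18 21; 18 37 17; 21 17 18]
S = H·P̄·Hᵀ + R = [211 141; 141 339]
K = P̄·Hᵀ·S⁻¹ = [-2807/17216 -5079/17216; 811/4304 -1061/4304; -2565/17216 -3503/51648]
x' − x̄ = [-54535/17216, 8171/4304, -39413/17216] = K·y
y = (KᵀK)⁻¹·Kᵀ·(x' − x̄) = [14, 3]
z = y + H·x̄ = [14, 3] + [-15, -2] = [-1, 1]

z = [-1, 1]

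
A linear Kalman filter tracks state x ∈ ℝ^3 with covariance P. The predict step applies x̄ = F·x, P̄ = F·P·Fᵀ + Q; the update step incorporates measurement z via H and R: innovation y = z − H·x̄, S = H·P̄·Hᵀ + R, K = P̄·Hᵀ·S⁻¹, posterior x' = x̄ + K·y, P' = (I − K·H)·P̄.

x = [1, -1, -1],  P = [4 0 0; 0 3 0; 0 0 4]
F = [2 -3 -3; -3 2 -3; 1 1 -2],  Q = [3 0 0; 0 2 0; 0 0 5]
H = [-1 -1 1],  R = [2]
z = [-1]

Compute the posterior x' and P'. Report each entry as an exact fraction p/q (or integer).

x' = [673/104, -197/52, 13/8]
P' = [5719/104 -1955/52 131/8; -1955/52 1275/26 41/4; 131/8 41/4 211/8]

x̄ = F·x = [8, -2, 2]
P̄ = F·P·Fᵀ + Q = [82 -6 23; -6 86 18; 23 18 28]
y = z − H·x̄ = [3]
S = H·P̄·Hᵀ + R = [104]
K = P̄·Hᵀ·S⁻¹ = [-53/104; -31/52; -1/8]
x' = x̄ + K·y = [673/104, -197/52, 13/8]
P' = (I − K·H)·P̄ = [5719/104 -1955/52 131/8; -1955/52 1275/26 41/4; 131/8 41/4 211/8]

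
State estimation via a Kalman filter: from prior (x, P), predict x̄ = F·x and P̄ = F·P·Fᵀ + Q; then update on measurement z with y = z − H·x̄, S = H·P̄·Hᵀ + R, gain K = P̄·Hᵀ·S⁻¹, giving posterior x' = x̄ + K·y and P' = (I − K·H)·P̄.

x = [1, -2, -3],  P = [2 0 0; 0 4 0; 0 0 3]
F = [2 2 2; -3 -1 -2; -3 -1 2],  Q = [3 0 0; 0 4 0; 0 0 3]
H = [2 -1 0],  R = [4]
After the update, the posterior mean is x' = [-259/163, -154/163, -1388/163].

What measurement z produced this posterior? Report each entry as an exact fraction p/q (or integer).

x̄ = F·x = [-8, 5, -7]
P̄ = F·P·Fᵀ + Q = [39 -32 -8; -32 38 10; -8 10 37]
S = H·P̄·Hᵀ + R = [326]
K = P̄·Hᵀ·S⁻¹ = [55/163; -51/163; -13/163]
x' − x̄ = [1045/163, -969/163, -247/163] = K·y
y = (KᵀK)⁻¹·Kᵀ·(x' − x̄) = [19]
z = y + H·x̄ = [19] + [-21] = [-2]

z = [-2]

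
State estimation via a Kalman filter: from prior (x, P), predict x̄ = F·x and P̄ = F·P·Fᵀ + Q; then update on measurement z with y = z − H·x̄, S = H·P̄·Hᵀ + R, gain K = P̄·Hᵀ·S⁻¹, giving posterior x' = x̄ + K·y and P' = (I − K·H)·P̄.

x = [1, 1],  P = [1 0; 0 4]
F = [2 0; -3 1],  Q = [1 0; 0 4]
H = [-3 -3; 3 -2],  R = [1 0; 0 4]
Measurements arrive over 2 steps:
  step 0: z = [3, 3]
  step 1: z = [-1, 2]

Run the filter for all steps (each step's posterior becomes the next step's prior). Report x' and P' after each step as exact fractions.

step 0: x̄ = F·x = [2, -2]
step 0: P̄ = F·P·Fᵀ + Q = [5 -6; -6 17]
step 0: y = z − H·x̄ = [3, -7]
step 0: S = H·P̄·Hᵀ + R = [91 75; 75 189]
step 0: K = P̄·Hᵀ·S⁻¹ = [-81/643 124/643; -779/3858 -2257/11574]
step 0: x' = x̄ + K·y = [175/643, -7180/5787]
step 0: P' = (I − K·H)·P̄ = [110/643 -83/643; -83/643 2273/11574]
step 1: x̄ = F·x = [350/643, -11905/5787]
step 1: P̄ = F·P·Fᵀ + Q = [1083/643 -826/643; -826/643 75353/11574]
step 1: y = z − H·x̄ = [-10684/1929, -21686/5787]
step 1: S = H·P̄·Hᵀ + R = [66397/1286 53546/1929; 53546/1929 350785/5787]
step 1: K = P̄·Hᵀ·S⁻¹ = [-3290022/27304391 4939983/27304391; -5577585/27304391 -5047075/27304391]
step 1: x' = x̄ + K·y = [14572688/27304391, -6365155/27304391]
step 1: P' = (I − K·H)·P̄ = [4390656/27304391 -3293982/27304391; -3293982/27304391 5153177/27304391]

step 0: x' = [175/643, -7180/5787], P' = [110/643 -83/643; -83/643 2273/11574]
step 1: x' = [14572688/27304391, -6365155/27304391], P' = [4390656/27304391 -3293982/27304391; -3293982/27304391 5153177/27304391]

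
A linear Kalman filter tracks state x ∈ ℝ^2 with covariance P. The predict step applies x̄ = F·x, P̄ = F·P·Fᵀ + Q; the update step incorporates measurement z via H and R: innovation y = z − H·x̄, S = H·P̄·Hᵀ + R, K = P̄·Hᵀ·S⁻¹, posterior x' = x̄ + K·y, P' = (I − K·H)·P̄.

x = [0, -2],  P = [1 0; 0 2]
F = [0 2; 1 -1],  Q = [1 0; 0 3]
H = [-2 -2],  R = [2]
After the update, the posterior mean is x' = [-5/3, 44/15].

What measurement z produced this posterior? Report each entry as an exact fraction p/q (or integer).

x̄ = F·x = [-4, 2]
P̄ = F·P·Fᵀ + Q = [9 -4; -4 6]
S = H·P̄·Hᵀ + R = [30]
K = P̄·Hᵀ·S⁻¹ = [-1/3; -2/15]
x' − x̄ = [7/3, 14/15] = K·y
y = (KᵀK)⁻¹·Kᵀ·(x' − x̄) = [-7]
z = y + H·x̄ = [-7] + [4] = [-3]

z = [-3]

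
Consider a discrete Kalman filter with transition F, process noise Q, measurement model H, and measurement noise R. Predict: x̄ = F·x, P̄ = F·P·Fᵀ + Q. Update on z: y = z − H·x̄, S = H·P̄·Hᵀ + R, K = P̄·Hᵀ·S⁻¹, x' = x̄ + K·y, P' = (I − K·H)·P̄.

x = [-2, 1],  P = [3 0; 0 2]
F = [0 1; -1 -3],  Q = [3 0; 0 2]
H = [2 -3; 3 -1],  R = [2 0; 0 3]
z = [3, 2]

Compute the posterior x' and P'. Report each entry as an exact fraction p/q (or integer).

x' = [1259/2491, -1613/2491]
P' = [2321/4982 930/2491; 930/2491 1254/2491]

x̄ = F·x = [1, -1]
P̄ = F·P·Fᵀ + Q = [5 -6; -6 23]
y = z − H·x̄ = [-2, -2]
S = H·P̄·Hᵀ + R = [301 165; 165 107]
K = P̄·Hᵀ·S⁻¹ = [-469/4982 1701/4982; -951/2491 512/2491]
x' = x̄ + K·y = [1259/2491, -1613/2491]
P' = (I − K·H)·P̄ = [2321/4982 930/2491; 930/2491 1254/2491]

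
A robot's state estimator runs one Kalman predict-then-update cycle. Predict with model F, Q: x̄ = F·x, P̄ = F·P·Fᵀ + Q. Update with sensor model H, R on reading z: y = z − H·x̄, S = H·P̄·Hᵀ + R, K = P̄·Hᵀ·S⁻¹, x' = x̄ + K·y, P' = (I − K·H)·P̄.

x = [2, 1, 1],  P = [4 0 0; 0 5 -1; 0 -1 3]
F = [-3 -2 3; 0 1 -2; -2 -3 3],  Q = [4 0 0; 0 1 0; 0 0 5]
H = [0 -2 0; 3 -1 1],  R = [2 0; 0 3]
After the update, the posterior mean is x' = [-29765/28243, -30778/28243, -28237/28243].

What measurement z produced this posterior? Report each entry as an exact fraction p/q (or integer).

x̄ = F·x = [-5, -1, -4]
P̄ = F·P·Fᵀ + Q = [99 -35 96; -35 22 -42; 96 -42 111]
S = H·P̄·Hᵀ + R = [90 338; 338 1897]
K = P̄·Hᵀ·S⁻¹ = [-5937/28243 7430/28243; -13173/28243 -169/28243; 5145/28243 5649/28243]
x' − x̄ = [111450/28243, -2535/28243, 84735/28243] = K·y
y = (KᵀK)⁻¹·Kᵀ·(x' − x̄) = [0, 15]
z = y + H·x̄ = [0, 15] + [2, -18] = [2, -3]

z = [2, -3]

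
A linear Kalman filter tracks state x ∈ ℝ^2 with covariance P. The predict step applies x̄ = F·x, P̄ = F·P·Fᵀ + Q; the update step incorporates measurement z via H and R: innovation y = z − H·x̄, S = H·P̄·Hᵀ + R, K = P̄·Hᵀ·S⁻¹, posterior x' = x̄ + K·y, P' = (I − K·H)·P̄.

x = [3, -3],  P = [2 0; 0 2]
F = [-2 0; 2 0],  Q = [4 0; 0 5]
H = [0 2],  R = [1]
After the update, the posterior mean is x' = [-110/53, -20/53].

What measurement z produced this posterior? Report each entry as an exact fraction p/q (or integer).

z = [-1]

x̄ = F·x = [-6, 6]
P̄ = F·P·Fᵀ + Q = [12 -8; -8 13]
S = H·P̄·Hᵀ + R = [53]
K = P̄·Hᵀ·S⁻¹ = [-16/53; 26/53]
x' − x̄ = [208/53, -338/53] = K·y
y = (KᵀK)⁻¹·Kᵀ·(x' − x̄) = [-13]
z = y + H·x̄ = [-13] + [12] = [-1]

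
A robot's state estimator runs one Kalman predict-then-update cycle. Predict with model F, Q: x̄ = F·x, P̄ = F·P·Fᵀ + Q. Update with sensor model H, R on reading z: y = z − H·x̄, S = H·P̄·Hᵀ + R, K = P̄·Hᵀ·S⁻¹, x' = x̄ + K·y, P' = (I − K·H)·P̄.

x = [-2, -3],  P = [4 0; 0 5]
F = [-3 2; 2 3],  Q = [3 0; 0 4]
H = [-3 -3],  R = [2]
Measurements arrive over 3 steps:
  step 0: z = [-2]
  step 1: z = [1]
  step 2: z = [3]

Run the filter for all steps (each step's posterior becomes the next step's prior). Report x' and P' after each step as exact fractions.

step 0: x' = [7995/1226, -7205/1226], P' = [34309/1226 -34179/1226; -34179/1226 34321/1226]
step 1: x' = [-20312879/11186806, 16496721/11186806], P' = [45203795/11186806 -43142079/11186806; -43142079/11186806 43565775/11186806]
step 2: x' = [20136531/174341918, -3260540317/2963812606], P' = [3483402093/871709590 -3325961517/871709590; -3325961517/871709590 57153009201/14819063030]

step 0: x̄ = F·x = [0, -13]
step 0: P̄ = F·P·Fᵀ + Q = [59 6; 6 65]
step 0: y = z − H·x̄ = [-41]
step 0: S = H·P̄·Hᵀ + R = [1226]
step 0: K = P̄·Hᵀ·S⁻¹ = [-195/1226; -213/1226]
step 0: x' = x̄ + K·y = [7995/1226, -7205/1226]
step 0: P' = (I − K·H)·P̄ = [34309/1226 -34179/1226; -34179/1226 34321/1226]
step 1: x̄ = F·x = [-38395/1226, -5625/1226]
step 1: P̄ = F·P·Fᵀ + Q = [859891/1226 170967/1226; 170967/1226 40881/1226]
step 1: y = z − H·x̄ = [-65417/613]
step 1: S = H·P̄·Hᵀ + R = [5593403/613]
step 1: K = P̄·Hᵀ·S⁻¹ = [-1546287/5593403; -317772/5593403]
step 1: x' = x̄ + K·y = [-20312879/11186806, 16496721/11186806]
step 1: P' = (I − K·H)·P̄ = [45203795/11186806 -43142079/11186806; -43142079/11186806 43565775/11186806]
step 2: x̄ = F·x = [93932079/11186806, 8864405/11186806]
step 2: P̄ = F·P·Fᵀ + Q = [1132362621/11186806 205882275/11186806; 205882275/11186806 99949431/11186806]
step 2: y = z − H·x̄ = [170974935/5593403]
step 2: S = H·P̄·Hᵀ + R = [7409531515/5593403]
step 2: K = P̄·Hᵀ·S⁻¹ = [-118080432/435854795; -458747559/7409531515]
step 2: x' = x̄ + K·y = [20136531/174341918, -3260540317/2963812606]
step 2: P' = (I − K·H)·P̄ = [3483402093/871709590 -3325961517/871709590; -3325961517/871709590 57153009201/14819063030]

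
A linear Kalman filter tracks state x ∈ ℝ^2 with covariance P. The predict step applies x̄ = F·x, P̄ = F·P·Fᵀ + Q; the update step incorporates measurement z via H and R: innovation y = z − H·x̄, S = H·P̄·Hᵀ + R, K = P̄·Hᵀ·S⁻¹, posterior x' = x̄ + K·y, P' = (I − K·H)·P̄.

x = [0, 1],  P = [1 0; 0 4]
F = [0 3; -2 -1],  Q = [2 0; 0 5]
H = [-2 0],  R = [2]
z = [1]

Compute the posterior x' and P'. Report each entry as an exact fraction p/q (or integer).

x̄ = F·x = [3, -1]
P̄ = F·P·Fᵀ + Q = [38 -12; -12 13]
y = z − H·x̄ = [7]
S = H·P̄·Hᵀ + R = [154]
K = P̄·Hᵀ·S⁻¹ = [-38/77; 12/77]
x' = x̄ + K·y = [-5/11, 1/11]
P' = (I − K·H)·P̄ = [38/77 -12/77; -12/77 713/77]

x' = [-5/11, 1/11]
P' = [38/77 -12/77; -12/77 713/77]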